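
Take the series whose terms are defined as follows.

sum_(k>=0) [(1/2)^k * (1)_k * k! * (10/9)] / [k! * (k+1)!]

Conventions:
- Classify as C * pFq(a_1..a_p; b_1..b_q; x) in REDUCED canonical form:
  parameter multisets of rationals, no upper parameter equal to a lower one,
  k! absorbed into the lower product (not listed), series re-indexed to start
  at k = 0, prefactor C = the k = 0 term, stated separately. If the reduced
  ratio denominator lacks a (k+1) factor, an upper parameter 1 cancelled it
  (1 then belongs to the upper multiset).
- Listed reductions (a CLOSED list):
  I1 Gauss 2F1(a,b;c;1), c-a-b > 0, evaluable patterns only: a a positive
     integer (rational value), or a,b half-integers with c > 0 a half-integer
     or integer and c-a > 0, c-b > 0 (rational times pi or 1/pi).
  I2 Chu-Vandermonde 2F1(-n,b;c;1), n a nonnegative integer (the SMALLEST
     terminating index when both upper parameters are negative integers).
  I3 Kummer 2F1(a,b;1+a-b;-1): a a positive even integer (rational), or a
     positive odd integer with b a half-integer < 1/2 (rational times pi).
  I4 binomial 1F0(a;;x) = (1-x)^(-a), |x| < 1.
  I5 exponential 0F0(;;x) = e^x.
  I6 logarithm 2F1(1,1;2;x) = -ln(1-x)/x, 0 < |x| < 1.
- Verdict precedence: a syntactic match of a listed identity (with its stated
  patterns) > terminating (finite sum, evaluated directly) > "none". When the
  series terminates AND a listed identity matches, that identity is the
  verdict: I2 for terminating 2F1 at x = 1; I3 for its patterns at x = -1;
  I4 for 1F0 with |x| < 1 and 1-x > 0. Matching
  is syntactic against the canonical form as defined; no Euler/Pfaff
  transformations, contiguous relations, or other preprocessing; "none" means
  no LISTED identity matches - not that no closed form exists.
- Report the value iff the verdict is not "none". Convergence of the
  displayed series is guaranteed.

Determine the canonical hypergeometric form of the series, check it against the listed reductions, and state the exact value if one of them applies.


Key step: from the first term 10/9: the factorial ratio (prefactor 10/9) (k+a-1)!/(a-1)! is a rising factorial (a)_k.
Step ratio: r(k) = (1/2) * (k+1) (k+1) / [(k+2) (k+1)] ; factor over Q: parameters, x = (1/2), and C = 10/9.

At argument 1/2: a 2F1 with upper {1, 1}, lower {2}, scaled by C = 10/9. Verdict at x = 1/2: logarithm (I6) matches (the logarithm: parameters (1,1;2), x = 1/2). Exact value: (-20/9) * ln(1/2).


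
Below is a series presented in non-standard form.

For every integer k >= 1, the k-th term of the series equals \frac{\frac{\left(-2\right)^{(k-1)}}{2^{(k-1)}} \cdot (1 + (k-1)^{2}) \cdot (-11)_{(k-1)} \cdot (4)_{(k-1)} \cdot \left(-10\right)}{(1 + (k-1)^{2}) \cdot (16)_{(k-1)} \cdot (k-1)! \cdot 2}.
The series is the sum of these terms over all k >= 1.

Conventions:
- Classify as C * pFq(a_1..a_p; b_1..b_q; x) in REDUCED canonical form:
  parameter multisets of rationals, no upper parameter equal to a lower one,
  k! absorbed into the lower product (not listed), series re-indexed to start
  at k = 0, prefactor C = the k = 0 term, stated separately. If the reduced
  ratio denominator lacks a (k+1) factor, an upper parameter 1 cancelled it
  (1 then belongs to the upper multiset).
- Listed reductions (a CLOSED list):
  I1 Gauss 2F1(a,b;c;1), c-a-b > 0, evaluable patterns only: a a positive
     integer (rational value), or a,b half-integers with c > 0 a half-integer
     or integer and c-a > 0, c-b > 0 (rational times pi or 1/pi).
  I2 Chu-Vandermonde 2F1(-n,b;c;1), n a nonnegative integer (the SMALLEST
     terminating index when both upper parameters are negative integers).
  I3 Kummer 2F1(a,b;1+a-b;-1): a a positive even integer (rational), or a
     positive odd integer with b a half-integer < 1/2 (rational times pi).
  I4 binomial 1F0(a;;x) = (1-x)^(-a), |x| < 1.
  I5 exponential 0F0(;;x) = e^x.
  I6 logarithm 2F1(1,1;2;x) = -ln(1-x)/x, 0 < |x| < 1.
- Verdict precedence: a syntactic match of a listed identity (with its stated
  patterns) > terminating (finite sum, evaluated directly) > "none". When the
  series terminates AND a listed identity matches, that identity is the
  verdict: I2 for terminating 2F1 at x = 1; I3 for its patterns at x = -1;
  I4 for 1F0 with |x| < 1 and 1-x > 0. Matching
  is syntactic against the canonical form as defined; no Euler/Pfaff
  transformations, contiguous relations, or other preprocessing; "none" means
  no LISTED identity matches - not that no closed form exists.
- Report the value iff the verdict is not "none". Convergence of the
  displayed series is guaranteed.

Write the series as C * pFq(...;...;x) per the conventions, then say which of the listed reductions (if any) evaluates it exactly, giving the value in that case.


The tell: x = -1 and striking the common factor k^2 + 1 reduces the term (C = -5).
Ratio: r(k) = -1 * (k-11) (k+4) / [(k+16) (k+1)] - rational; roots negated = parameters, x = -1, C = -5.

The series (x = -1) is 2F1: upper {-11, 4}, lower {16}, prefactor -5. Verdict: the Kummer evaluation I3 fires (x = -1; c = 16 equals 1+a-b for upper {-11, 4}: listed pattern). Exact value: -\frac{175}{2}.


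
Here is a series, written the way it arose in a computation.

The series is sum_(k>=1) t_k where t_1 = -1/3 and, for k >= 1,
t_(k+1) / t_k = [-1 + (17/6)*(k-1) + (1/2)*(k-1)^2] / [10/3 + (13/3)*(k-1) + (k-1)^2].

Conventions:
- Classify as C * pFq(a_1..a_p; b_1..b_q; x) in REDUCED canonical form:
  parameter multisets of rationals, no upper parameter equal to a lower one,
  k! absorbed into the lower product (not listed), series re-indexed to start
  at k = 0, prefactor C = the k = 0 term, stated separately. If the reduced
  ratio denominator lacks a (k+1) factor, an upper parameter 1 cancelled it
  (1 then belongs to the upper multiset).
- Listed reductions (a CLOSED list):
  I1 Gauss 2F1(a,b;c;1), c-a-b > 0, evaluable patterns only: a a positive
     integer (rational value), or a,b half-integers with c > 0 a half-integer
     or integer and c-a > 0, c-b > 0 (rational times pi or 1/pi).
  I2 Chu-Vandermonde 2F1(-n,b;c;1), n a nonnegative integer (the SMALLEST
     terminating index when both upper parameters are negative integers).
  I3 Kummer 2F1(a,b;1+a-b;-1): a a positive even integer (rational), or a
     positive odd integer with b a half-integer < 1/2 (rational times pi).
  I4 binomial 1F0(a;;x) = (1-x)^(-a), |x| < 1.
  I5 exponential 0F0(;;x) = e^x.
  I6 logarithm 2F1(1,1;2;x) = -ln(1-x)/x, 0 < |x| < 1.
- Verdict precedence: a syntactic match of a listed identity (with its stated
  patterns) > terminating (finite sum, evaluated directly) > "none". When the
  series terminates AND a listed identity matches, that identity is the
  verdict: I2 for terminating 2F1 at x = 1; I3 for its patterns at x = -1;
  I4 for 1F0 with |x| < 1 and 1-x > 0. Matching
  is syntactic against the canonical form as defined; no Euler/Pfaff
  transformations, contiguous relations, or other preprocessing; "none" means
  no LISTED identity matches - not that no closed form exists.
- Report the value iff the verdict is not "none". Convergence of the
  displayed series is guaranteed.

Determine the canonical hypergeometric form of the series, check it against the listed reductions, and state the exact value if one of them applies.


Canonical form: C = -1/3 times 2F1 with upper {-1/3, 6}, lower {10/3}, x = 1/2. Verdict: no listed reduction: x = 1/2 and upper {-1/3, 6} fail every I1-I6 pattern.

First insight: x = (1/2) and roots of the ratio polynomials (C = -1/3) are the negated parameters.
Term ratio: r(k) = (1/2) * (k-1/3) (k+6) / [(k+10/3) (k+1)] - rational; roots negated = parameters, x = (1/2), C = -1/3.


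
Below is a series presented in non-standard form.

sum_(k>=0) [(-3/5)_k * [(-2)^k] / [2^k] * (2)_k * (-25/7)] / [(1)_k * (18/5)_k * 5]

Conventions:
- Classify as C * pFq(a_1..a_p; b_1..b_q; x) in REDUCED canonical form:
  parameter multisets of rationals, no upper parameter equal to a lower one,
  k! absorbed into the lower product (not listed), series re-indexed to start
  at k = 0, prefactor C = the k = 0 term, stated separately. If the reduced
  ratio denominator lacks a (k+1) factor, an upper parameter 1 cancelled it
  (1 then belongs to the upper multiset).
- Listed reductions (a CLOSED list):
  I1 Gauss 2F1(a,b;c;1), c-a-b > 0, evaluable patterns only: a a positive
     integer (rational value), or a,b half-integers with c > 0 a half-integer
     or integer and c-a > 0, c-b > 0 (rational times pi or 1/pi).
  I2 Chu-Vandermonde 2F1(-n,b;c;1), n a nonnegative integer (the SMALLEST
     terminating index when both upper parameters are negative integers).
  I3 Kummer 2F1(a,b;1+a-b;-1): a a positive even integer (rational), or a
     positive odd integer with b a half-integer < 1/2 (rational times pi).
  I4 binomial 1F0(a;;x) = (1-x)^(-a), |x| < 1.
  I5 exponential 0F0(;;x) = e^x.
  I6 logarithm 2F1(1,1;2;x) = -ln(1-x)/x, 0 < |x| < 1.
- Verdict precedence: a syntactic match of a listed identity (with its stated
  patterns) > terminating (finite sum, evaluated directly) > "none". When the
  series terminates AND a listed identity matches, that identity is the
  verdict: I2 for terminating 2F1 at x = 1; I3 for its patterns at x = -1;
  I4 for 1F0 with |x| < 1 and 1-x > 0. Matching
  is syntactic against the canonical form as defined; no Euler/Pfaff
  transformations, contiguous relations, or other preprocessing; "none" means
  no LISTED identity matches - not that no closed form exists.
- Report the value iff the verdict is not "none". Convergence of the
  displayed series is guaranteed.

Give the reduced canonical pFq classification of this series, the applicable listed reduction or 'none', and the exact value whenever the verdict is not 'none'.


Canonical form: C = -5/7 times 2F1 with upper {-3/5, 2}, lower {18/5}, x = -1. Verdict (x = -1): Kummer (I3) applies (x = -1; c = 18/5 equals 1+a-b for upper {-3/5, 2}: listed pattern). Sum: -13/14.

First insight: t_0 being -5/7, the constant factors (prefactor -5/7) combine into one prefactor.
Ratio: r(k) = (-1) * (k-3/5) (k+2) / [(k+18/5) (k+1)] - rational in k. x = (-1); t_0 = -5/7; negate the roots.


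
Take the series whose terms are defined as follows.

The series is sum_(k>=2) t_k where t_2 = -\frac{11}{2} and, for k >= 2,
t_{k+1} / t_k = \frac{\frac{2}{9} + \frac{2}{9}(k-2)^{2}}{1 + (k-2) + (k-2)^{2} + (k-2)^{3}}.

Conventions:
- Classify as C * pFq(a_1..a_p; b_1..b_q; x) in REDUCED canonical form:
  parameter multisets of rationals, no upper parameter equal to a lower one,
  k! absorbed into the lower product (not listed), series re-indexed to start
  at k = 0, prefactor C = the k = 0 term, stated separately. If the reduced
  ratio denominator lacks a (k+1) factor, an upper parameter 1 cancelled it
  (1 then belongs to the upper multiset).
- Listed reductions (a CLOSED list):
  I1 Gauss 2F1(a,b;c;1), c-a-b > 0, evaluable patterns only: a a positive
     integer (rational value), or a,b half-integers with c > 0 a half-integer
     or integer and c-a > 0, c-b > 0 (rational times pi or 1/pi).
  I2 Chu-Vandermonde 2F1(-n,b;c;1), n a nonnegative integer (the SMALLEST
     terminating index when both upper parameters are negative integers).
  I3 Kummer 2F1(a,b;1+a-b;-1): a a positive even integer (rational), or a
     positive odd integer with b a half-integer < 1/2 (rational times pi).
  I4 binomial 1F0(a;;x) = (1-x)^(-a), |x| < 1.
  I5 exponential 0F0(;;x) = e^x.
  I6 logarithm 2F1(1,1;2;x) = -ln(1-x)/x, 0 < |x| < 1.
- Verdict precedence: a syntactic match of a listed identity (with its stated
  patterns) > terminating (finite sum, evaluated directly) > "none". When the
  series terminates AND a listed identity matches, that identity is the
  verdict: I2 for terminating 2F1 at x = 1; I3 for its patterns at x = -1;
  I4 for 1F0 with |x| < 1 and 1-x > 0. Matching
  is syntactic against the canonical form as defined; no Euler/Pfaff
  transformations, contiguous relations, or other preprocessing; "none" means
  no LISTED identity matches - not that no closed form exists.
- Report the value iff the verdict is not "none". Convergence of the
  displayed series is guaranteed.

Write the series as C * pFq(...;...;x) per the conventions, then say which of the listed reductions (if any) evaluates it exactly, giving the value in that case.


x = \frac{2}{9} here; the reduced form reads 0F0, upper {-}, lower {-}, C = -\frac{11}{2}. Verdict at x = \frac{2}{9}: the exponential series (I5) matches (the 0F0 exponential series at x = \frac{2}{9}). Sum: \left(-\frac{11}{2}\right) \cdot e^{\frac{2}{9}}.

Structural cue: t_0 being -\frac{11}{2}, the ratio is unreduced: k^2 + 1 divides both sides (C = -11/2).
Adjacent-term ratio: r(k) = \frac{2}{9} * 1 / [(k+1)] ; factor over Q: parameters, x = \frac{2}{9}, and C = -\frac{11}{2}.


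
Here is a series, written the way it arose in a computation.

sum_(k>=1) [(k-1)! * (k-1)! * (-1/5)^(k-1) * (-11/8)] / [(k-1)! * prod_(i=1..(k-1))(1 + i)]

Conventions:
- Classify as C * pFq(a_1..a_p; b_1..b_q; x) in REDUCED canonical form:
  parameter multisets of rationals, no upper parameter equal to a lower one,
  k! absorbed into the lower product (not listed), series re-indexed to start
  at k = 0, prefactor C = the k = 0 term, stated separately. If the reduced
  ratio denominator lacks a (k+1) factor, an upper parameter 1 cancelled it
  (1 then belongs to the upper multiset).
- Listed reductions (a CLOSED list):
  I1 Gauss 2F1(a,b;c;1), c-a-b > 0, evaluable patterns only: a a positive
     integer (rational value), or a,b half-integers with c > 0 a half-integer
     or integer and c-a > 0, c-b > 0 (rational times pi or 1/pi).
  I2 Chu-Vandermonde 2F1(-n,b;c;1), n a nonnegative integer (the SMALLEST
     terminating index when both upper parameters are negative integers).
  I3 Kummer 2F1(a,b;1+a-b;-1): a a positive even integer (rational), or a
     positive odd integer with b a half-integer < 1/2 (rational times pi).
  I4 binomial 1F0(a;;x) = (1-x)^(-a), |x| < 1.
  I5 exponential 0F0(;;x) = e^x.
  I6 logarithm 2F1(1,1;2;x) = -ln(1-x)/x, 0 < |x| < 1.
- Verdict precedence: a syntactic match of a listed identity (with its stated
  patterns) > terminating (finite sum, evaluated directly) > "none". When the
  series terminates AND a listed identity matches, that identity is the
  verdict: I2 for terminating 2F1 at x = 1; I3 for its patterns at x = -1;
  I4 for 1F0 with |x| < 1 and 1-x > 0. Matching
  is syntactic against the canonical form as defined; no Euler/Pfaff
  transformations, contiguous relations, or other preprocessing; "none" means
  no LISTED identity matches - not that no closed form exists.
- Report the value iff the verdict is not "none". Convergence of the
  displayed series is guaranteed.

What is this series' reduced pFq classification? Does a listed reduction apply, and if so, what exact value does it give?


The series (x = -1/5) is 2F1: upper {1, 1}, lower {2}, prefactor -11/8. Verdict (x = -1/5): the I6 logarithm reduction applies (the logarithm: parameters (1,1;2), x = -1/5). Sum: (-55/8) * ln(6/5).

Key step: with t_0 = -11/8, the factorial ratio (prefactor -11/8) (k+a-1)!/(a-1)! is a rising factorial (a)_k.
Ratio: r(k) = (-1/5) * (k+1) (k+1) / [(k+2) (k+1)] ; factor over Q: parameters, x = (-1/5), and C = -11/8.


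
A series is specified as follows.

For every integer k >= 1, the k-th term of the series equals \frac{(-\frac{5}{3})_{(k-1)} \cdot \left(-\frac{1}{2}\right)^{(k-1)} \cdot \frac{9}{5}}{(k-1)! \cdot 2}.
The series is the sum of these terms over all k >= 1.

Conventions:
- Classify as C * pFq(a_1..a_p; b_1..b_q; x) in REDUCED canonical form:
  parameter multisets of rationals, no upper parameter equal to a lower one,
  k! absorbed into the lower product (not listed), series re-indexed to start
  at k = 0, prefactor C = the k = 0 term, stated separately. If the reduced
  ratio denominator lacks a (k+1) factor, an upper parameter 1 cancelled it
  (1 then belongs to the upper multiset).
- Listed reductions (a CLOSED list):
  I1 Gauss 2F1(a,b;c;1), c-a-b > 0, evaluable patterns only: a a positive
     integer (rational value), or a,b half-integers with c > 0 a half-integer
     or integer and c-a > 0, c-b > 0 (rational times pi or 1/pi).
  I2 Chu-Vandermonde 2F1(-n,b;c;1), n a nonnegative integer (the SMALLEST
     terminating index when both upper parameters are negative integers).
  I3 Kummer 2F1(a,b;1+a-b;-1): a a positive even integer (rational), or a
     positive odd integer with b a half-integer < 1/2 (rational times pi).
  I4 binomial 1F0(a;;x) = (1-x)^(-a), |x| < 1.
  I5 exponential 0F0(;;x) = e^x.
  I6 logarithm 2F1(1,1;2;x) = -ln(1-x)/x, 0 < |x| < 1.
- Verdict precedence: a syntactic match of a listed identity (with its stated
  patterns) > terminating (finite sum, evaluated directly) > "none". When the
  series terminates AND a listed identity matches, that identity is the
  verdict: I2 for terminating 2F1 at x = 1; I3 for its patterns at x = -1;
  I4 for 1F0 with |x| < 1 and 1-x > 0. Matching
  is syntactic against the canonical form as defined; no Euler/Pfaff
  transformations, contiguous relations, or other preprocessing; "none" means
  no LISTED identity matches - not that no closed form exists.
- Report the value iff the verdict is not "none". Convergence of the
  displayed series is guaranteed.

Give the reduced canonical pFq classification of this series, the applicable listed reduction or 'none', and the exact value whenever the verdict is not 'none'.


Classification (C = \frac{9}{10}): 1F0 with upper {-\frac{5}{3}}, lower {-}, argument x = -\frac{1}{2}. Verdict at x = -\frac{1}{2}: binomial (I4) matches (the 1F0 binomial series: exponent 5/3, x = -\frac{1}{2}). Hence: \frac{9}{10} \cdot \left(\frac{3}{2}\right)^{\frac{5}{3}}.

The tell: t_0 being \frac{9}{10}, the constant factors (C = 9/10, x = -1/2) combine into one prefactor.
Ratio: r(k) = -\frac{1}{2} * (k-\frac{5}{3}) / [(k+1)] - rational; roots negated = parameters, x = -\frac{1}{2}, C = \frac{9}{10}.


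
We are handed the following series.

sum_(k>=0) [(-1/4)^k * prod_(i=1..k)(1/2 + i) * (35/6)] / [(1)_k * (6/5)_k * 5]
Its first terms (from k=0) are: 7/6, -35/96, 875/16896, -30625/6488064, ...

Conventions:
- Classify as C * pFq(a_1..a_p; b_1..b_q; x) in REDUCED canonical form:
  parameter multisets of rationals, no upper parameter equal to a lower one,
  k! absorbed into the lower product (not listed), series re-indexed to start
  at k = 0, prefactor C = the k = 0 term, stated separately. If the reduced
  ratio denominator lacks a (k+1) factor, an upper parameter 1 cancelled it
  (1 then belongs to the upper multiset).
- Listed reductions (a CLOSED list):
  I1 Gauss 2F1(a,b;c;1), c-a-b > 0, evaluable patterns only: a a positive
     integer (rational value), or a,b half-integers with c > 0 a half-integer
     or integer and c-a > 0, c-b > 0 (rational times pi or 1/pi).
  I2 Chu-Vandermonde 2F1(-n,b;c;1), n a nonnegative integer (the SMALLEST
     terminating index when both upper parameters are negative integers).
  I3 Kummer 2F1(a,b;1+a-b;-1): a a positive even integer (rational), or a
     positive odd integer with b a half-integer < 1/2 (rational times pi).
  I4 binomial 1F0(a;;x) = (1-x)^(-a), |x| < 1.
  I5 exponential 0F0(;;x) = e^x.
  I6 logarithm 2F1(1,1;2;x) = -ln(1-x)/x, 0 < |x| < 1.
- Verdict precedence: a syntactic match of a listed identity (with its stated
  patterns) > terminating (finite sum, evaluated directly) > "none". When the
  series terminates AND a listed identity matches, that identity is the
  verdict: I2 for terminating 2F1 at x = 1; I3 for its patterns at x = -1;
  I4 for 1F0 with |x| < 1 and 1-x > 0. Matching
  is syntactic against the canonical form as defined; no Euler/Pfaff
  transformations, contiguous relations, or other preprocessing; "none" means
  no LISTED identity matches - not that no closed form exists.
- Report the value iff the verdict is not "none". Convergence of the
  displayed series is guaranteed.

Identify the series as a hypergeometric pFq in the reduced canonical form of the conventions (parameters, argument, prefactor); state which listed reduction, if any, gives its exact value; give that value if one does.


Prefactor 7/6, argument -1/4: 1F1 with upper {3/2} over lower {6/5}. Verdict: none - at argument -1/4 the multisets {3/2} ; {6/5} match no listed identity.

Key step: t_0 = 7/6 here, and (1)_k (C = 7/6, x = -1/4) is k! itself.
Term ratio: r(k) = (-1/4) * (k+3/2) / [(k+6/5) (k+1)] - rational in k. x = (-1/4); t_0 = 7/6; negate the roots.


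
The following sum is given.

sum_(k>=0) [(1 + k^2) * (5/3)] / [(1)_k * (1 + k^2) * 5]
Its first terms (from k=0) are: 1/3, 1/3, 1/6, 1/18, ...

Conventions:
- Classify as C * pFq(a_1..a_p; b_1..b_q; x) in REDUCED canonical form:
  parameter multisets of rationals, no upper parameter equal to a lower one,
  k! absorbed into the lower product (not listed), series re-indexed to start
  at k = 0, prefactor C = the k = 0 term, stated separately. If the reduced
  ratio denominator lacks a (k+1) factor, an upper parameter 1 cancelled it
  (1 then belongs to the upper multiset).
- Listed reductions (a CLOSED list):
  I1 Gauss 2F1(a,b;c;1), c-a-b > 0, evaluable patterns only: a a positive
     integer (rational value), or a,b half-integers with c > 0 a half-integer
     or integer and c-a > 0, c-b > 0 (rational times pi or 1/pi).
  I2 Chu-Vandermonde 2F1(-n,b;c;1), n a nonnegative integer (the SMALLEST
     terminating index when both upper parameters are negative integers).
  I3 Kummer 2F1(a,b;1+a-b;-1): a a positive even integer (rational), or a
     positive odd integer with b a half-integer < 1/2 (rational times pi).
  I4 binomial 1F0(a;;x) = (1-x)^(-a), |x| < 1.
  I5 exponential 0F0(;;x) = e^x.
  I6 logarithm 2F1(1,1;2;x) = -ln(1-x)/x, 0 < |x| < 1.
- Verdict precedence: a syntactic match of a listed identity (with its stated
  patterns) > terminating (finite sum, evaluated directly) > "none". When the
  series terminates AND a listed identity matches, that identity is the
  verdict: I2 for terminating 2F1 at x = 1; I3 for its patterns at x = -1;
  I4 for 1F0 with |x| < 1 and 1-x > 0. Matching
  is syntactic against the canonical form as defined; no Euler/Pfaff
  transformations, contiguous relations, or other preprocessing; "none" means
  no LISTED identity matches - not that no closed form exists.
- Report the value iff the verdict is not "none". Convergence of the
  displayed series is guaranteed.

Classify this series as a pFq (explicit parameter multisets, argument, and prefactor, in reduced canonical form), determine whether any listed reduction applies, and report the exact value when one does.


Reduced: x = 1, 0F0, upper = {-}, lower = {-}, C = 1/3. Verdict: the exponential series (I5) matches (the 0F0 exponential series at x = 1). Exact value: (1/3) * e^(1).

The tell: from the first term 1/3: (1)_k (prefactor 1/3) is k! itself.
Consecutive-term ratio: r(k) = 1 * 1 / [(k+1)] - rational in k. x = 1; t_0 = 1/3; negate the roots.


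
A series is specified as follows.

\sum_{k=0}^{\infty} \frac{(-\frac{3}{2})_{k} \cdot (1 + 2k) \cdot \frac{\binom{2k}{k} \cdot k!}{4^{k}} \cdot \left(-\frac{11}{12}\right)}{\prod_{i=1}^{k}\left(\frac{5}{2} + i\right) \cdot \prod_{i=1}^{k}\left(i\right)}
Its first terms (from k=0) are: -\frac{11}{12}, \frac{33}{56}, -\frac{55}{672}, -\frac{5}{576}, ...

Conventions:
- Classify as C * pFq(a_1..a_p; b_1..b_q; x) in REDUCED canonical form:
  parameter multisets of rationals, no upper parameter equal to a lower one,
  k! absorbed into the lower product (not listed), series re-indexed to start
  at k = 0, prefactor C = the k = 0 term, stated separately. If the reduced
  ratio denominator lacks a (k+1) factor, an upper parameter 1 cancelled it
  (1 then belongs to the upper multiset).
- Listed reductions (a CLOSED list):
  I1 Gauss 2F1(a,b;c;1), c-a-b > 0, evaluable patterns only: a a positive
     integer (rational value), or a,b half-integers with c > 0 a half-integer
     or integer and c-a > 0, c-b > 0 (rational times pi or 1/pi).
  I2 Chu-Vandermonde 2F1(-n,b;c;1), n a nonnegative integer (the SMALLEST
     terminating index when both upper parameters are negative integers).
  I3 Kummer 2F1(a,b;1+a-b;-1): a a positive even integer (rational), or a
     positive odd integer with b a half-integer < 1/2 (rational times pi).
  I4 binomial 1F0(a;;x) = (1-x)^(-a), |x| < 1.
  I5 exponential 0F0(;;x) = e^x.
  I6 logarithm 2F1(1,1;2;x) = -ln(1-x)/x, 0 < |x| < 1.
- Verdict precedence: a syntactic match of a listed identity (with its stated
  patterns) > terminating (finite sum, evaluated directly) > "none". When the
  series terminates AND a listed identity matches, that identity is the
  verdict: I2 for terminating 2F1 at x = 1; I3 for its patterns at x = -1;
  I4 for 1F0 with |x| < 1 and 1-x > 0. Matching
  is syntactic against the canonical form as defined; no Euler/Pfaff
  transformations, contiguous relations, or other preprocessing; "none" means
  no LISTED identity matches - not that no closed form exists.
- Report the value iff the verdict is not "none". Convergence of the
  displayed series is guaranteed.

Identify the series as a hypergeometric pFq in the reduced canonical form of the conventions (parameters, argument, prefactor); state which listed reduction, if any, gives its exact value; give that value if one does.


Key step: t_0 being -\frac{11}{12}, the (2k+1) factor (C = -11/12, x = 1) shifts (1/2)_k to (3/2)_k.
Term ratio: r(k) = 1 * (k-\frac{3}{2}) (k+\frac{3}{2}) / [(k+\frac{7}{2}) (k+1)] - rational in k. x = 1; t_0 = -\frac{11}{12}; negate the roots.

x = 1 here; the reduced form reads 2F1, upper {-\frac{3}{2}, \frac{3}{2}}, lower {\frac{7}{2}}, C = -\frac{11}{12}. Verdict: the half-integer Gauss pattern (I1) fires (x = 1; upper {-\frac{3}{2}, \frac{3}{2}} half-integers, c = \frac{7}{2} in the evaluable pattern). Sum: \left(-\frac{275}{2048}\right) \cdot \pi.


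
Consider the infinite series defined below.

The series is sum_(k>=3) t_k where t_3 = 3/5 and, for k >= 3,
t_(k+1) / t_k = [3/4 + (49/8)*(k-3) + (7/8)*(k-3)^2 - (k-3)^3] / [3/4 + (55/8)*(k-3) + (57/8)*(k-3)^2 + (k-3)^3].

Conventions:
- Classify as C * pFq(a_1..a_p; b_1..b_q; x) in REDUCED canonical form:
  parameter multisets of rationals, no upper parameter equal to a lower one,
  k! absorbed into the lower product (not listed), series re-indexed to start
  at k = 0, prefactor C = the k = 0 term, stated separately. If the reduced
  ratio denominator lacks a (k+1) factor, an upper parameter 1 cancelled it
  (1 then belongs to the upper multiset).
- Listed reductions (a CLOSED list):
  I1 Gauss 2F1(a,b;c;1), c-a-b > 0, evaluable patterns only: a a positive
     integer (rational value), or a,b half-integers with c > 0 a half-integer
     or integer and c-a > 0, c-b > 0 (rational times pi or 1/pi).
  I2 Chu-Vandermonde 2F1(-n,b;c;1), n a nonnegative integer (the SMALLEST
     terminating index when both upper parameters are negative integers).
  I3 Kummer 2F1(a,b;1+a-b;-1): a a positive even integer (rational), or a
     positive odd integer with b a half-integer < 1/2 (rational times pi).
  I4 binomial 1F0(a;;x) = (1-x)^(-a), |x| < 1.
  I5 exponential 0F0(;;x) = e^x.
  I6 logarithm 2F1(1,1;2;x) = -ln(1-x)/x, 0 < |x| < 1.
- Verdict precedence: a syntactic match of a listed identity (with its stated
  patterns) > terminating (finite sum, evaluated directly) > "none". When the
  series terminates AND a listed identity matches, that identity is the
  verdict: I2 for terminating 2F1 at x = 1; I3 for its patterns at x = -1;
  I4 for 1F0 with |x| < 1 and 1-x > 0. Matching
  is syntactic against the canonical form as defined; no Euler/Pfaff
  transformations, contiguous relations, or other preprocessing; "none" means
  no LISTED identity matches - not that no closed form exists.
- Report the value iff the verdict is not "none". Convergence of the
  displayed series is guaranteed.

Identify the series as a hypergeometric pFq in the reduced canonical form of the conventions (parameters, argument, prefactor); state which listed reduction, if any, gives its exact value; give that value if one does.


Key observation: with t_0 = 3/5, factor the ratio over Q (C = 3/5): negated roots = parameters.
Step ratio: r(k) = (-1) * (k-3) (k+2) / [(k+6) (k+1)] - poly over poly, x = (-1) from leading terms; C = 3/5 at k = 0.

Canonical form: C = 3/5 times 2F1 with upper {-3, 2}, lower {6}, x = -1. Verdict at x = -1: Kummer (I3) matches (x = -1; c = 6 equals 1+a-b for upper {-3, 2}: listed pattern). Hence: 3/2.


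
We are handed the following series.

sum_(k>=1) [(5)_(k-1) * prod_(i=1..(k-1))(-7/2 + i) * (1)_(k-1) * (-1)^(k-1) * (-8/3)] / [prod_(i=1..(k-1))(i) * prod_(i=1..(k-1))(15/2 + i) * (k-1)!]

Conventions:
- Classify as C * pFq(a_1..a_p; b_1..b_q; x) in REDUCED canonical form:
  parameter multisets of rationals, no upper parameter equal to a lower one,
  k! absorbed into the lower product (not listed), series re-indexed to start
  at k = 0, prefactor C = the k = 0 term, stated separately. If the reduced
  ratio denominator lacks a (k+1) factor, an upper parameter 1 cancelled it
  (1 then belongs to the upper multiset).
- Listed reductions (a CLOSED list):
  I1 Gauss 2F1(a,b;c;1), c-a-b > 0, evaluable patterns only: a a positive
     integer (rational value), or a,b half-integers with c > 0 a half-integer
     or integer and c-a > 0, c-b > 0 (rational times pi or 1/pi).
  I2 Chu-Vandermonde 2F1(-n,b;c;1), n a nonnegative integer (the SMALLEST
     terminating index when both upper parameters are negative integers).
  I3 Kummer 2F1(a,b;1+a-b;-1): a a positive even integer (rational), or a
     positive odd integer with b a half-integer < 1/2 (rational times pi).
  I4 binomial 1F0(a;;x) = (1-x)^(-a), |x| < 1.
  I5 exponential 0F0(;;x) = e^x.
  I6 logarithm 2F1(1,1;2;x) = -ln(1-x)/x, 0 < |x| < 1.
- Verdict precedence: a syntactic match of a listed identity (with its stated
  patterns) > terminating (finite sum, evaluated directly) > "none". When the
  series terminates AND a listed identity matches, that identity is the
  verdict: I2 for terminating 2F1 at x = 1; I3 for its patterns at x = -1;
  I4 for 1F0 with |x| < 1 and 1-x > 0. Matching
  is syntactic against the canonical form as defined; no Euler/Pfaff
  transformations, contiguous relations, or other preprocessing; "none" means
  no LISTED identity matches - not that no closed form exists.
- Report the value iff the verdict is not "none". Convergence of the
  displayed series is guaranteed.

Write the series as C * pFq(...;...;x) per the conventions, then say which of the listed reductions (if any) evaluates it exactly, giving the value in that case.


x = -1 here; the reduced form reads 2F1, upper {-5/2, 5}, lower {17/2}, C = -8/3. Verdict (x = -1): the Kummer evaluation I3 applies (x = -1; c = 17/2 equals 1+a-b for upper {-5/2, 5}: listed pattern). Sum: (-45045/16384) * pi.

Key observation: from the first term -8/3: the lower running product (C = -8/3, x = -1) is a rising factorial.
Consecutive-term ratio: r(k) = (-1) * (k-5/2) (k+5) / [(k+17/2) (k+1)] - rational; roots negated = parameters, x = (-1), C = -8/3.


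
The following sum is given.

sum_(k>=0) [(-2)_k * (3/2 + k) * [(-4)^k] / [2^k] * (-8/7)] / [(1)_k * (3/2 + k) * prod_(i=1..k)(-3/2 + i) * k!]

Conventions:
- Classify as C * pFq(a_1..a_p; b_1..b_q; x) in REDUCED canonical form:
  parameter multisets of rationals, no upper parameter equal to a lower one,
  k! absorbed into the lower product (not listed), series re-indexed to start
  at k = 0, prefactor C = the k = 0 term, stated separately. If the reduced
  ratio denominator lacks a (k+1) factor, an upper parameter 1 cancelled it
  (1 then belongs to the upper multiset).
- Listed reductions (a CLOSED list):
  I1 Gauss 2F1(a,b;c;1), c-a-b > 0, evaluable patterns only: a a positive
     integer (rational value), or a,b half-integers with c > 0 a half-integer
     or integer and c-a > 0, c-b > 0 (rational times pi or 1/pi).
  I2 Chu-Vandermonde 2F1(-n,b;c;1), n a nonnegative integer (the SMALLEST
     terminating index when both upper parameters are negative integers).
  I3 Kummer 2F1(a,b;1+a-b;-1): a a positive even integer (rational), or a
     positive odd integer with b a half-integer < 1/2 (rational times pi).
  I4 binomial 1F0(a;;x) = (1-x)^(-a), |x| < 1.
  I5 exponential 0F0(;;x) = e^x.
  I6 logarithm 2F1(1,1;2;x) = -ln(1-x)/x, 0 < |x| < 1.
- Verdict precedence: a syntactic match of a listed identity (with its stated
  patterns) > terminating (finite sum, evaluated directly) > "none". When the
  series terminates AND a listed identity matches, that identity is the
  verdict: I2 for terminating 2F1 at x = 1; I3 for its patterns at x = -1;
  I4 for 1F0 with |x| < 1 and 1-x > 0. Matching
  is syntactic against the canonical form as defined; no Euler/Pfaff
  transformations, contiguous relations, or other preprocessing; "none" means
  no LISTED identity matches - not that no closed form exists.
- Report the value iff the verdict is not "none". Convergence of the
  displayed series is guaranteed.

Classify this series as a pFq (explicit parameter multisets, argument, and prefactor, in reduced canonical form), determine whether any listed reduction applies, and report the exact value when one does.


This is -8/7 * 1F2(-2; -1/2, 1; -2) in reduced canonical form. Verdict: terminating. With -2 upstairs the series is a 3-term polynomial sum; evaluated term by term. Value: 120/7.

Key observation: t_0 = -8/7 here, and k + 3/2 divides numerator and denominator alike; prefactor -8/7 after cancelling.
Adjacent-term ratio: r(k) = (-2) * (k-2) / [(k-1/2) (k+1) (k+1)] - rational in k, leading ratio (-2); with t_0 = -8/7, classification follows.


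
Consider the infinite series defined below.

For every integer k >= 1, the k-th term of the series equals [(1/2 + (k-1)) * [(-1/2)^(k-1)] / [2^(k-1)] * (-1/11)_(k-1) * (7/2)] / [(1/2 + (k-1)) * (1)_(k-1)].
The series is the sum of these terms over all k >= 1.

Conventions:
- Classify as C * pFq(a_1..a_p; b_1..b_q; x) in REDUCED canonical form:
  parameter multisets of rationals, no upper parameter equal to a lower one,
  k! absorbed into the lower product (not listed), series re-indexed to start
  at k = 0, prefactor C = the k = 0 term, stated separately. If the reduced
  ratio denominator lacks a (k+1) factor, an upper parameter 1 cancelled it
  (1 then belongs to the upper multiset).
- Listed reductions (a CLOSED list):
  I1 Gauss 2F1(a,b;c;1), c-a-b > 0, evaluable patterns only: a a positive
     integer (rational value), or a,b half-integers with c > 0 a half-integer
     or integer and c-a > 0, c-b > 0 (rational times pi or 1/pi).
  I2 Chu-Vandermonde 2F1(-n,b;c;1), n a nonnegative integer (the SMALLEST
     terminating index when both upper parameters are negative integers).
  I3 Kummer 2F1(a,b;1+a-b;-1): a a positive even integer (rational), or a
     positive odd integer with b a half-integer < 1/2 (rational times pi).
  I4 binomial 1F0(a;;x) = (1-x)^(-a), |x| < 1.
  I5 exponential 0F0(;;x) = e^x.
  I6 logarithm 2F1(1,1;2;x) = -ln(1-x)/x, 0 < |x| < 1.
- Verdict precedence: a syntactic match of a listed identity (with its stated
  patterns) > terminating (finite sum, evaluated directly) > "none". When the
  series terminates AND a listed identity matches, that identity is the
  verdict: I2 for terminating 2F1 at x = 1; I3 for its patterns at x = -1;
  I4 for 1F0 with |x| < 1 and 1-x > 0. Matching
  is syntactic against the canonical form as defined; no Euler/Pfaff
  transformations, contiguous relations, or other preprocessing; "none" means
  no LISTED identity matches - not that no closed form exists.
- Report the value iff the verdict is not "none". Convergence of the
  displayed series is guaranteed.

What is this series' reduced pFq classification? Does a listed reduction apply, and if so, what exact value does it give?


At argument -1/4: a 1F0 with upper {-1/11}, lower {-}, scaled by C = 7/2. Verdict: the binomial series (I4) applies (the 1F0 binomial series: exponent 1/11, x = -1/4). Hence: (7/2) * (5/4)^(1/11).

The tell: with t_0 = 7/2, (1)_k (C = 7/2, x = -1/4) is k! itself.
Ratio: r(k) = (-1/4) * (k-1/11) / [(k+1)] - rational; roots negated = parameters, x = (-1/4), C = 7/2.


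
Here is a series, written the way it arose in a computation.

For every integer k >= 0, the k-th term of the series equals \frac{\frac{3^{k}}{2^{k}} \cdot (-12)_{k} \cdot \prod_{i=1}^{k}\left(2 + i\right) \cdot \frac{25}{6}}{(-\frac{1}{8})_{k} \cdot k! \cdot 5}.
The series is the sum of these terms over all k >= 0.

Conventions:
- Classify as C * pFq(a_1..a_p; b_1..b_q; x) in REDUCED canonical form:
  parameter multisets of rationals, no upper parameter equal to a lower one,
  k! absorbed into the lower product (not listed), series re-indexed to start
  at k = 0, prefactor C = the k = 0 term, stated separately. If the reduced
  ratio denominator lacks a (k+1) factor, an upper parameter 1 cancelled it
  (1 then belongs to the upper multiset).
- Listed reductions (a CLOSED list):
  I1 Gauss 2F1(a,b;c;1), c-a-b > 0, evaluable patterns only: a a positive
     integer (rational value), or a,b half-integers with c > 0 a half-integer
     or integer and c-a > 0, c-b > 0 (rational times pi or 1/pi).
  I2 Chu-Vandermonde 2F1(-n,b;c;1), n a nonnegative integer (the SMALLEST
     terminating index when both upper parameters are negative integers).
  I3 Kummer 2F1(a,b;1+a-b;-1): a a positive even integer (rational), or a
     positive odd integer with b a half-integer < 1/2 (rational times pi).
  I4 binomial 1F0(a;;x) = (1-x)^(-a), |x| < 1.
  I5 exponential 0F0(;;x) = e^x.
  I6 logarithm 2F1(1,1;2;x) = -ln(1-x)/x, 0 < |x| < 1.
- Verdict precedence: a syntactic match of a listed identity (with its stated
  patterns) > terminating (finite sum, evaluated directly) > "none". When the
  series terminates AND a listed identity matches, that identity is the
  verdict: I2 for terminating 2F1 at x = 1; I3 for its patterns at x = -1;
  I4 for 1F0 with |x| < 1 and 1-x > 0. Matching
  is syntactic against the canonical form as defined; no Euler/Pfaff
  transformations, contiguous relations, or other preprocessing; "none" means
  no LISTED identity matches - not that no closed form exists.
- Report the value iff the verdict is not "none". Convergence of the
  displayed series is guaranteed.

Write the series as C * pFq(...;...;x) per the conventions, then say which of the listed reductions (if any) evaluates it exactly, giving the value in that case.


This is \frac{5}{6} * 2F1(-12, 3; -\frac{1}{8}; \frac{3}{2}) in reduced canonical form. Verdict: terminating - the sum ends at index 12 because -12 is a negative integer; exact evaluation follows. Exact value: -\frac{173992319397595}{2976209292966}.

The tell: t_0 = \frac{5}{6} here, and the running product (C = 5/6, x = 3/2) telescopes to a rising factorial.
Ratio: r(k) = \frac{3}{2} * (k-12) (k+3) / [(k-\frac{1}{8}) (k+1)] - rational in k. x = \frac{3}{2}; t_0 = \frac{5}{6}; negate the roots.


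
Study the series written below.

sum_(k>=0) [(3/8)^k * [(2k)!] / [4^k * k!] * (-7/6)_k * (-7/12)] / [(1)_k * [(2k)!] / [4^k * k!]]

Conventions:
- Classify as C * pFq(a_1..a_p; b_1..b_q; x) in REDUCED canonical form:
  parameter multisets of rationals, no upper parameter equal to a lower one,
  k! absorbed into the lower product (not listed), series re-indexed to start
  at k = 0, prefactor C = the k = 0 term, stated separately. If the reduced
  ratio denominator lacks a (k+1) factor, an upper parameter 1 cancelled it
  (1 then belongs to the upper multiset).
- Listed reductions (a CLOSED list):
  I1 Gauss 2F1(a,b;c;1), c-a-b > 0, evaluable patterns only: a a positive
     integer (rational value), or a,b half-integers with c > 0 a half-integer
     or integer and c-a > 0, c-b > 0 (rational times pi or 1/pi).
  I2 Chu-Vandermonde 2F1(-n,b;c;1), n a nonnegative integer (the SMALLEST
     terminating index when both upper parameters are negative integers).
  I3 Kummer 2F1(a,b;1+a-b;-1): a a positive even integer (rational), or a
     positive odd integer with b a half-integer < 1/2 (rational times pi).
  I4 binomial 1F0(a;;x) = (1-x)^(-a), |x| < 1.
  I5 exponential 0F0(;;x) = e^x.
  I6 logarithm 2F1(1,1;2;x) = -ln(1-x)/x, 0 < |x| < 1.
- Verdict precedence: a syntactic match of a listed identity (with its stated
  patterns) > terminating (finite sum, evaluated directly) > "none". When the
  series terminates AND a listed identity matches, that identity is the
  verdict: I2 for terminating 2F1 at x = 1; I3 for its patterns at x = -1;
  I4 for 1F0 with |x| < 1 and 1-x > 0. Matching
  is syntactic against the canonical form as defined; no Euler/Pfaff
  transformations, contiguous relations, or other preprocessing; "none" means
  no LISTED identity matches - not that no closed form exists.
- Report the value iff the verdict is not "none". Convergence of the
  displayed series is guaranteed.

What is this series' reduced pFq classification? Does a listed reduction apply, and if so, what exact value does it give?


At argument 3/8: a 1F0 with upper {-7/6}, lower {-}, scaled by C = -7/12. Verdict: the I4 binomial reduction matches (the 1F0 binomial series: exponent 7/6, x = 3/8). Sum: (-7/12) * (5/8)^(7/6).

The tell: t_0 being -7/12, the lower (2k)!/(4^k k!) block (C = -7/12, x = 3/8) is (1/2)_k.
Adjacent-term ratio: r(k) = (3/8) * (k-7/6) / [(k+1)] ; factor over Q: parameters, x = (3/8), and C = -7/12.
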